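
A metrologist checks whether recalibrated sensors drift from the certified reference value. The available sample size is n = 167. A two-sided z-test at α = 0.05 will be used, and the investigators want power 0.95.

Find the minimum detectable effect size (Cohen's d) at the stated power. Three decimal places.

d ≈ 0.279

Required noncentrality: δ = z_{0.025} + z_{0.05} = 1.960 + 1.645 = 3.605.
(The second rejection-region term Φ(−δ − z_{α/2}) is negligible and dropped.)
δ = d·√n ⇒ d = δ/√n = 3.605/√167 = 0.2789.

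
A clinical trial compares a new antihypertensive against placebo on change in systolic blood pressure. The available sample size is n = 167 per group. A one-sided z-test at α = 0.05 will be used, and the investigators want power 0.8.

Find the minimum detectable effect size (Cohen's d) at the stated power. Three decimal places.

Need Φ(δ − 1.645) = 0.8, so δ = 1.645 + 0.842 = 2.486.
δ = d·√(n/2) ⇒ d = δ/√(n/2) = 2.486/√(167/2) = 0.2721.

d ≈ 0.272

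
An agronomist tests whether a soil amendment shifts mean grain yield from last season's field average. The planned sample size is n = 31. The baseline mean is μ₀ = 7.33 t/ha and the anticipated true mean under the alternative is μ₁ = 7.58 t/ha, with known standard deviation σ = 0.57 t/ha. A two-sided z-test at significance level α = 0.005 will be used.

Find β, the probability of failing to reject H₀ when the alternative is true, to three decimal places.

β ≈ 0.642

Standardized effect: d = |μ₁ − μ₀| / σ = |7.58 − 7.33| / 0.57 = 0.4386
Noncentrality parameter: δ = d·√n = 0.4386 × √31 = 2.4420
Critical value for a two-sided test at α = 0.005: z_{α/2} = 2.807.
Power = Φ(δ − 2.807) + Φ(−δ − 2.807) = Φ(-0.365) + Φ(-5.249) = 0.3575 + 0.0000 = 0.3575.
Type II error: β = 1 − power = 1 − 0.3575 = 0.6425.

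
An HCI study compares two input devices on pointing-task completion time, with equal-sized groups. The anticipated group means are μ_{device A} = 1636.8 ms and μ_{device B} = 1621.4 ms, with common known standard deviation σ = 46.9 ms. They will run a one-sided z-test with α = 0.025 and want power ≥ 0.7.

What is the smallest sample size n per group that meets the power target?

Standardized effect: d = |μ_{device A} − μ_{device B}| / σ = |1636.8 − 1621.4| / 46.9 = 0.3284
Set Φ(δ − 1.960) = 0.7; then δ − 1.960 = Φ⁻¹(0.7) = 0.524, giving δ = 2.484.
δ = d·√(n/2) ⇒ n = 2(δ/d)² = 2 × (2.484 / 0.3284)² = 114.49.
Round up to the next whole unit.

n = 115 per group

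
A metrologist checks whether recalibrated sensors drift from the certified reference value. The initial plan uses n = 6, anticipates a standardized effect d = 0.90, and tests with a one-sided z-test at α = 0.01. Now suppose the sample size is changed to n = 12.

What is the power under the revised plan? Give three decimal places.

With n = 12: δ = d·√n = 0.90 × √12 = 3.1177. Critical value z_{0.01} = 2.326.
Revised power = Φ(δ − 2.326) = Φ(0.791) = 0.7856.

Power ≈ 0.786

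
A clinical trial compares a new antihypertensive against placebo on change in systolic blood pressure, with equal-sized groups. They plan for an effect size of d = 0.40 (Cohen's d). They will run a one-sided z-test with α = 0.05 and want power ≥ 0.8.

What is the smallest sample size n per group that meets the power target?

n = 78 per group

For power 0.8 need Φ(δ − z_{0.05}) = 0.8, so δ = z_{0.05} + z_{0.20} = 1.645 + 0.842 = 2.486.
δ = d·√(n/2) ⇒ n = 2(δ/d)² = 2 × (2.486 / 0.40)² = 77.28.
Rounding up, n = 78 per group.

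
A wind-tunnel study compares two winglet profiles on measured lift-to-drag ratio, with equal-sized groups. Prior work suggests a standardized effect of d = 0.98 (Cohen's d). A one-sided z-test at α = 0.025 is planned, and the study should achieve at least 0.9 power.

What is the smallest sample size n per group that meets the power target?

n = 22 per group

For power 0.9 need Φ(δ − z_{0.025}) = 0.9, so δ = z_{0.025} + z_{0.10} = 1.960 + 1.282 = 3.242.
δ = d·√(n/2) ⇒ n = 2(δ/d)² = 2 × (3.242 / 0.98)² = 21.88.
Round up to the next whole unit.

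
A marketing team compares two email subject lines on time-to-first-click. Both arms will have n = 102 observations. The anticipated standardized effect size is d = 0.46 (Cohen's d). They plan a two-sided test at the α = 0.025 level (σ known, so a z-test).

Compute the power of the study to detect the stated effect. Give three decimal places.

Noncentrality parameter: δ = d·√(n/2) = 0.46 × √(102/2) = 3.2851
Two-sided α = 0.025 → critical value z_{0.0125} = 2.241.
Power = Φ(δ − 2.241) + Φ(−δ − 2.241) = Φ(1.044) + Φ(-5.526) = 0.8517 + 0.0000 = 0.8517.

Power ≈ 0.852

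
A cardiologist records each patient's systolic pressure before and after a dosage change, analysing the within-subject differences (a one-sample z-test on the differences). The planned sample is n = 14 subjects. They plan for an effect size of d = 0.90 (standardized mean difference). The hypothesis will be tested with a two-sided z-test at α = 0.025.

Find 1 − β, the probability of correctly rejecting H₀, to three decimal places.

Power ≈ 0.870

Noncentrality parameter: δ = d·√n = 0.90 × √14 = 3.3675
Critical value for a two-sided test at α = 0.025: z_{α/2} = 2.241.
Power = Φ(δ − 2.241) + Φ(−δ − 2.241) = Φ(1.126) + Φ(-5.609) = 0.8699 + 0.0000 = 0.8699.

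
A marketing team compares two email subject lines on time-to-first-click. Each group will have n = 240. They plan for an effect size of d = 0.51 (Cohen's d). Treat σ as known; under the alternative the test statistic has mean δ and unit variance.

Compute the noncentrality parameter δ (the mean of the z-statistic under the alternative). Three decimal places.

δ ≈ 5.587

δ = d·√(n/2) = 0.51 × √(240/2) = 5.5868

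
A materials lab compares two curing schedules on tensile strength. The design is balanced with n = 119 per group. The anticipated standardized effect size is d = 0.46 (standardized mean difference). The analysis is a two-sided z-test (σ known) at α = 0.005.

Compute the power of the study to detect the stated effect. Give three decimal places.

Noncentrality parameter: λ = d·√(n/2) = 0.46 × √(119/2) = 3.5483
Two-sided α = 0.005 → critical value z_{0.0025} = 2.807.
Power = Φ(λ − 2.807) + Φ(−λ − 2.807) = Φ(0.741) + Φ(-6.355) = 0.7707 + 0.0000 = 0.7707.

Power ≈ 0.771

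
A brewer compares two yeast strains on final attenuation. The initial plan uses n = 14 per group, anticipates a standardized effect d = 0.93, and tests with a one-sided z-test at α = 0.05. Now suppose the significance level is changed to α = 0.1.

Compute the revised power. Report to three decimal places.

δ = d·√(n/2) = 0.93 × √(14/2) = 2.4605 (unchanged). New critical value: z_{0.1} = 1.282.
Revised power = Φ(δ − 1.282) = Φ(1.179) = 0.8808.

Power ≈ 0.881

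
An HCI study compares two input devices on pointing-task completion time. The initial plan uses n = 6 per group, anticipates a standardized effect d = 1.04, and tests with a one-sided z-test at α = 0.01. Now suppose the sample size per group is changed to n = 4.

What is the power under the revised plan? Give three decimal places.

Power ≈ 0.196

With n = 4 per group: δ = d·√(n/2) = 1.04 × √(4/2) = 1.4708. Critical value z_{0.01} = 2.326.
Revised power = P(Z > 2.326 − δ) = Φ(-0.856) = 0.1961.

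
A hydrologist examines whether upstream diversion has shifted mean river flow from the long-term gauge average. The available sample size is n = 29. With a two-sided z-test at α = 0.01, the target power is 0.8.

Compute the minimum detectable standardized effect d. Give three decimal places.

d ≈ 0.635

Need Φ(δ − 2.576) = 0.8, so δ = 2.576 + 0.842 = 3.417.
(Lower-tail contribution to power is negligible for δ > 0.)
δ = d·√n ⇒ d = δ/√n = 3.417/√29 = 0.6346.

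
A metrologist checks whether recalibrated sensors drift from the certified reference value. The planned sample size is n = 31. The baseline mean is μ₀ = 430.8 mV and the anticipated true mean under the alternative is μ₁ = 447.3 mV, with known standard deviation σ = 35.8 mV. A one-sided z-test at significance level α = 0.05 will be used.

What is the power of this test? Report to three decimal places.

Standardized effect: d = |μ₁ − μ₀| / σ = |447.3 − 430.8| / 35.8 = 0.4609
Noncentrality parameter: δ = d·√n = 0.4609 × √31 = 2.5661
Critical value for a one-sided test at α = 0.05: z_α = 1.645.
Power = P(Z > 1.645 − δ) = Φ(0.921) = 0.8216.

Power ≈ 0.822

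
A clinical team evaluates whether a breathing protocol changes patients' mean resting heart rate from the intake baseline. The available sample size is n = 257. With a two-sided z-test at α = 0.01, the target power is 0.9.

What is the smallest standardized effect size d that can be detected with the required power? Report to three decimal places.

d ≈ 0.241

Required noncentrality: δ = z_{0.005} + z_{0.10} = 2.576 + 1.282 = 3.857.
(Lower-tail contribution to power is negligible for δ > 0.)
δ = d·√n ⇒ d = δ/√n = 3.857/√257 = 0.2406.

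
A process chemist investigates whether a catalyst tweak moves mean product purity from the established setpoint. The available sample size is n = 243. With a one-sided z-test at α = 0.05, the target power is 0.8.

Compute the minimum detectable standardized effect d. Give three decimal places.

Required noncentrality: δ = z_{0.05} + z_{0.20} = 1.645 + 0.842 = 2.486.
δ = d·√n ⇒ d = δ/√n = 2.486/√243 = 0.1595.

d ≈ 0.160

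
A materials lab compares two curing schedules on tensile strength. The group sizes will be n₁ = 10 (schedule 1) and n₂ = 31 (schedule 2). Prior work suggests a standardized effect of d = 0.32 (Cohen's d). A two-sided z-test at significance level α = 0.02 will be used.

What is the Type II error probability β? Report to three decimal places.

Noncentrality parameter: δ = d / √(1/n₁ + 1/n₂) = 0.32 / √(1/10 + 1/31) = 0.8799
Two-sided α = 0.02 → critical value z_{0.01} = 2.326.
Power = Φ(δ − 2.326) + Φ(−δ − 2.326) = Φ(-1.446) + Φ(-3.206) = 0.0740 + 0.0007 = 0.0747.
Type II error: β = 1 − power = 1 − 0.0747 = 0.9253.

β ≈ 0.925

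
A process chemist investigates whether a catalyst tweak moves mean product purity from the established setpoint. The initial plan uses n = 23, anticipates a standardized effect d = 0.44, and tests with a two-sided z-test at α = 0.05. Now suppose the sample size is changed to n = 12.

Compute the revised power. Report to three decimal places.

Power ≈ 0.332

With n = 12: δ = d·√n = 0.44 × √12 = 1.5242. Critical value z_{0.025} = 1.960.
Revised power = Φ(δ − 1.960) + Φ(−δ − 1.960) = Φ(-0.436) + Φ(-3.484) = 0.3315 + 0.0002 = 0.3318.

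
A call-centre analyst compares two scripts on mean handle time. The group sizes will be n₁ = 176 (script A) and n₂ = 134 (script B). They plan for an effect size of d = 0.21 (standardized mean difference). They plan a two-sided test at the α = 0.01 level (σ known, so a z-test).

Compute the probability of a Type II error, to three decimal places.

β ≈ 0.772

Noncentrality parameter: δ = d / √(1/n₁ + 1/n₂) = 0.21 / √(1/176 + 1/134) = 1.8317
Critical value for a two-sided test at α = 0.01: z_{α/2} = 2.576.
Power = Φ(δ − 2.576) + Φ(−δ − 2.576) = Φ(-0.744) + Φ(-4.407) = 0.2284 + 0.0000 = 0.2284.
Type II error: β = 1 − power = 1 − 0.2284 = 0.7716.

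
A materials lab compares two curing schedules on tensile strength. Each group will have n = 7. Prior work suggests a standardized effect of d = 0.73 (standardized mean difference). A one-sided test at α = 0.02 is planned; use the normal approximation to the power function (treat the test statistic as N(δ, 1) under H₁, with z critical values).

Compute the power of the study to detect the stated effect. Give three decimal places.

Noncentrality parameter: δ = d·√(n/2) = 0.73 × √(7/2) = 1.3657
Critical value for a one-sided test at α = 0.02: z_α = 2.054.
Power = Φ(δ − 2.054) = Φ(-0.688) = 0.2457.

Power ≈ 0.246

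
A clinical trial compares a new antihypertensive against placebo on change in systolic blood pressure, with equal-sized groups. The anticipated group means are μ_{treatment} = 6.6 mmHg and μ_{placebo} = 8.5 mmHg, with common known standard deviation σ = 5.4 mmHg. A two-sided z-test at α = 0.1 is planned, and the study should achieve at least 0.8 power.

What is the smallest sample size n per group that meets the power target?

n = 100 per group

Standardized effect: d = |μ_{treatment} − μ_{placebo}| / σ = |6.6 − 8.5| / 5.4 = 0.3519
Set Φ(δ − 1.645) = 0.8; then δ − 1.645 = Φ⁻¹(0.8) = 0.842, giving δ = 2.486.
(Ignoring the negligible lower-tail rejection probability gives the usual closed-form inversion.)
δ = d·√(n/2) ⇒ n = 2(δ/d)² = 2 × (2.486 / 0.3519)² = 99.88.
Round up to the next whole unit.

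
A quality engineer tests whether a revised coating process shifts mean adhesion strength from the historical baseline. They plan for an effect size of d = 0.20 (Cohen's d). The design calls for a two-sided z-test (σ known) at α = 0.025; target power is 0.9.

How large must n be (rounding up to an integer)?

For power 0.9 need Φ(δ − z_{0.0125}) = 0.9, so δ = z_{0.0125} + z_{0.10} = 2.241 + 1.282 = 3.523.
(The Φ(−δ − z_{α/2}) term is vanishingly small for δ > 0 and is dropped in the standard sample-size formula.)
δ = d·√n ⇒ n = (δ/d)² = (3.523 / 0.20)² = 310.28.
Rounding up, n = 311.

n = 311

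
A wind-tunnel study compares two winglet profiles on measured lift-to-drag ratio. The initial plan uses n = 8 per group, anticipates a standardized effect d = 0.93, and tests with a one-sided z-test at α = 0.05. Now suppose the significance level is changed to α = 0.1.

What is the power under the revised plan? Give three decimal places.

δ = d·√(n/2) = 0.93 × √(8/2) = 1.8600 (unchanged). New critical value: z_{0.1} = 1.282.
Revised power = P(Z > 1.282 − δ) = Φ(0.578) = 0.7185.

Power ≈ 0.719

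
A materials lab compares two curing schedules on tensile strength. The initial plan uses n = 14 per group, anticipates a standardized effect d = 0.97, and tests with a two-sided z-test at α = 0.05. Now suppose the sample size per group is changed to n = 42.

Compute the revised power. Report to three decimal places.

With n = 42 per group: δ = d·√(n/2) = 0.97 × √(42/2) = 4.4451. Critical value z_{0.025} = 1.960.
Revised power = Φ(δ − 1.960) + Φ(−δ − 1.960) = Φ(2.485) + Φ(-6.405) = 0.9935 + 0.0000 = 0.9935.

Power ≈ 0.994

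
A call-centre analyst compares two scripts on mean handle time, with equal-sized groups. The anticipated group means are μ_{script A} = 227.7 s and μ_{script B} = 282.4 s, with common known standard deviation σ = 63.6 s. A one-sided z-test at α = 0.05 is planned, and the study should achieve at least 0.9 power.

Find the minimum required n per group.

Standardized effect: d = |μ_{script A} − μ_{script B}| / σ = |227.7 − 282.4| / 63.6 = 0.8601
Set Φ(δ − 1.645) = 0.9; then δ − 1.645 = Φ⁻¹(0.9) = 1.282, giving δ = 2.926.
δ = d·√(n/2) ⇒ n = 2(δ/d)² = 2 × (2.926 / 0.8601)² = 23.15.
Rounding up, n = 24 per group.

n = 24 per group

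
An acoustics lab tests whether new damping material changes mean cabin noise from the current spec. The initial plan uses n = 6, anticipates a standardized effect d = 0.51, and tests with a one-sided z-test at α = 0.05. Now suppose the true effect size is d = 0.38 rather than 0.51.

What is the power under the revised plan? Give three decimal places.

With d = 0.38: δ = d·√n = 0.38 × √6 = 0.9308. Critical value z_{0.05} = 1.645.
Revised power = Φ(δ − 1.645) = Φ(-0.714) = 0.2376.

Power ≈ 0.238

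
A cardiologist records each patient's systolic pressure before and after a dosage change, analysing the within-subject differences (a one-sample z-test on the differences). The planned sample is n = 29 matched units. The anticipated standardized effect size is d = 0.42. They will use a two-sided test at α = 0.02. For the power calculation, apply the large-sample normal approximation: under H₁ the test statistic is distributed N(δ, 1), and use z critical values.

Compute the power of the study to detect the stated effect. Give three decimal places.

Noncentrality parameter: δ = d·√n = 0.42 × √29 = 2.2618
Critical value for a two-sided test at α = 0.02: z_{α/2} = 2.326.
Power = Φ(δ − 2.326) + Φ(−δ − 2.326) = Φ(-0.065) + Φ(-4.588) = 0.4743 + 0.0000 = 0.4743.

Power ≈ 0.474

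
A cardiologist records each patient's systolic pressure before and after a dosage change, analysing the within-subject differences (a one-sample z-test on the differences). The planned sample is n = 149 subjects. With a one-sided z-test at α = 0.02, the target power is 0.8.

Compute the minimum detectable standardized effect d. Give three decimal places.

Need Φ(δ − 2.054) = 0.8, so δ = 2.054 + 0.842 = 2.895.
δ = d·√n ⇒ d = δ/√n = 2.895/√149 = 0.2372.

d ≈ 0.237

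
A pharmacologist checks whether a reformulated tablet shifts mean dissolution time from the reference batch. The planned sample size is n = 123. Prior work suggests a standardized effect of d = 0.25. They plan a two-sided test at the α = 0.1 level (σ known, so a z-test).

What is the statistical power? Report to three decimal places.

Power ≈ 0.870

Noncentrality parameter: δ = d·√n = 0.25 × √123 = 2.7726
Critical value for a two-sided test at α = 0.1: z_{α/2} = 1.645.
Power = Φ(δ − 1.645) + Φ(−δ − 1.645) = Φ(1.128) + Φ(-4.417) = 0.8703 + 0.0000 = 0.8703.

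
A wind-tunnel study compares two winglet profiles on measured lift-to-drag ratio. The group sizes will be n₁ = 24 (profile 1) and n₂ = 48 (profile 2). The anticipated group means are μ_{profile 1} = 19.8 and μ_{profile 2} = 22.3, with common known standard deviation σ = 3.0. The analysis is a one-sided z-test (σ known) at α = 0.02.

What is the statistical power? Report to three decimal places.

Standardized effect: d = |μ_{profile 1} − μ_{profile 2}| / σ = |19.8 − 22.3| / 3.0 = 0.8333
Noncentrality parameter: λ = d / √(1/n₁ + 1/n₂) = 0.8333 / √(1/24 + 1/48) = 3.3333
Critical value for a one-sided test at α = 0.02: z_α = 2.054.
Power = P(Z > 2.054 − λ) = Φ(1.280) = 0.8997.

Power ≈ 0.900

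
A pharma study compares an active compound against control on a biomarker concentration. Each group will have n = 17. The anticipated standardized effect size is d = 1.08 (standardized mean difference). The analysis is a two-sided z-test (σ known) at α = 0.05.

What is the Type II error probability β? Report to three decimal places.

Noncentrality parameter: δ = d·√(n/2) = 1.08 × √(17/2) = 3.1487
Critical value for a two-sided test at α = 0.05: z_{α/2} = 1.960.
Power = Φ(δ − 1.960) + Φ(−δ − 1.960) = Φ(1.189) + Φ(-5.109) = 0.8827 + 0.0000 = 0.8827.
Type II error: β = 1 − power = 1 − 0.8827 = 0.1173.

β ≈ 0.117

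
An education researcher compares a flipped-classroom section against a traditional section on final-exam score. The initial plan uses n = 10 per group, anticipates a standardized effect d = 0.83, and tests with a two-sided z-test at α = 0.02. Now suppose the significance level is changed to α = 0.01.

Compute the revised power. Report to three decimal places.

δ = d·√(n/2) = 0.83 × √(10/2) = 1.8559 (unchanged). New critical value: z_{0.005} = 2.576.
Revised power = Φ(δ − 2.576) + Φ(−δ − 2.576) = Φ(-0.720) + Φ(-4.432) = 0.2358 + 0.0000 = 0.2358.

Power ≈ 0.236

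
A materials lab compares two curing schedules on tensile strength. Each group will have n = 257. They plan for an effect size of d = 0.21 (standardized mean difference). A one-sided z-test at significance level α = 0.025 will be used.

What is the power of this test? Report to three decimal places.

Noncentrality parameter: δ = d·√(n/2) = 0.21 × √(257/2) = 2.3805
Critical value for a one-sided test at α = 0.025: z_α = 1.960.
Power = Φ(δ − 1.960) = Φ(0.421) = 0.6630.

Power ≈ 0.663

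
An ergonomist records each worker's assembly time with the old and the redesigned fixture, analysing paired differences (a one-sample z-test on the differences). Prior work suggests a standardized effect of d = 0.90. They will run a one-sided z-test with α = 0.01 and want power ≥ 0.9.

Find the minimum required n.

Set Φ(δ − 2.326) = 0.9; then δ − 2.326 = Φ⁻¹(0.9) = 1.282, giving δ = 3.608.
δ = d·√n ⇒ n = (δ/d)² = (3.608 / 0.90)² = 16.07.
Round up to the next whole unit.

n = 17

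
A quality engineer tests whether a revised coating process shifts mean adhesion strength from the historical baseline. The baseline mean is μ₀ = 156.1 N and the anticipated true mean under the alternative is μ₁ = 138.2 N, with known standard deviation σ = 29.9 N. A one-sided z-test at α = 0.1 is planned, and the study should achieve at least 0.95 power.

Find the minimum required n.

Standardized effect: d = |μ₁ − μ₀| / σ = |138.2 − 156.1| / 29.9 = 0.5987
For power 0.95 need Φ(δ − z_{0.1}) = 0.95, so δ = z_{0.1} + z_{0.05} = 1.282 + 1.645 = 2.926.
δ = d·√n ⇒ n = (δ/d)² = (2.926 / 0.5987)² = 23.89.
Rounding up, n = 24.

n = 24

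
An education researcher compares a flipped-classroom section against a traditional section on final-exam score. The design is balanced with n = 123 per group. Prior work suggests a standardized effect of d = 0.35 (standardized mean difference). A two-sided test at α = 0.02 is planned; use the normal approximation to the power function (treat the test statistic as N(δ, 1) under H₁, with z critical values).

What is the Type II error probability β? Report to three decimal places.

Noncentrality parameter: δ = d·√(n/2) = 0.35 × √(123/2) = 2.7448
Critical value for a two-sided test at α = 0.02: z_{α/2} = 2.326.
Power = Φ(δ − 2.326) + Φ(−δ − 2.326) = Φ(0.418) + Φ(-5.071) = 0.6622 + 0.0000 = 0.6622.
Type II error: β = 1 − power = 1 − 0.6622 = 0.3378.

β ≈ 0.338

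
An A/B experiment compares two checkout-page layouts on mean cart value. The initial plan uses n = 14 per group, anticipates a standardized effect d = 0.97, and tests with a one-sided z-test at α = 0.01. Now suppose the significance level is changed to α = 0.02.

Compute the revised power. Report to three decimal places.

Power ≈ 0.696

δ = d·√(n/2) = 0.97 × √(14/2) = 2.5664 (unchanged). New critical value: z_{0.02} = 2.054.
Revised power = Φ(δ − 2.054) = Φ(0.513) = 0.6959.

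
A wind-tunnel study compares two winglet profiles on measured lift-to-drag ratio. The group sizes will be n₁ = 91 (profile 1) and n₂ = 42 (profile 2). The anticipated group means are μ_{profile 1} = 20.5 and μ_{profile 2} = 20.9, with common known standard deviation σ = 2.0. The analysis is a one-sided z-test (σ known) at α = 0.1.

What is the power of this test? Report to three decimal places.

Power ≈ 0.417

Standardized effect: d = |μ_{profile 1} − μ_{profile 2}| / σ = |20.5 − 20.9| / 2.0 = 0.2000
Noncentrality parameter: δ = d / √(1/n₁ + 1/n₂) = 0.2000 / √(1/91 + 1/42) = 1.0721
One-sided α = 0.1 → critical value z_{0.1} = 1.282.
Power = Φ(δ − 1.282) = Φ(-0.209) = 0.4171.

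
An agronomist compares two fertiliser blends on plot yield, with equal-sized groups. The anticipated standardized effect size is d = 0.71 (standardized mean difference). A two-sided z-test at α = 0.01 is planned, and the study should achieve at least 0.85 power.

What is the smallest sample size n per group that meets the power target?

n = 52 per group

For power 0.85 need Φ(δ − z_{0.005}) = 0.85, so δ = z_{0.005} + z_{0.15} = 2.576 + 1.036 = 3.612.
(The Φ(−δ − z_{α/2}) term is vanishingly small for δ > 0 and is dropped in the standard sample-size formula.)
δ = d·√(n/2) ⇒ n = 2(δ/d)² = 2 × (3.612 / 0.71)² = 51.77.
Round up to the next whole unit.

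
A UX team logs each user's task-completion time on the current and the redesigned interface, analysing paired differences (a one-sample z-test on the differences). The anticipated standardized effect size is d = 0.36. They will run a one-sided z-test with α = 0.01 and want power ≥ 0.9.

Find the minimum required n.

Set Φ(δ − 2.326) = 0.9; then δ − 2.326 = Φ⁻¹(0.9) = 1.282, giving δ = 3.608.
δ = d·√n ⇒ n = (δ/d)² = (3.608 / 0.36)² = 100.44.
Rounding up, n = 101.

n = 101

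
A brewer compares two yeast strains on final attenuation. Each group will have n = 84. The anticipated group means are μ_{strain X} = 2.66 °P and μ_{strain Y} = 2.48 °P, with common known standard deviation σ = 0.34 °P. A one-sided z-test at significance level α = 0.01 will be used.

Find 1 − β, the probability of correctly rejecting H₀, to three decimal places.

Power ≈ 0.865

Standardized effect: d = |μ_{strain X} − μ_{strain Y}| / σ = |2.66 − 2.48| / 0.34 = 0.5294
Noncentrality parameter: δ = d·√(n/2) = 0.5294 × √(84/2) = 3.4310
Critical value for a one-sided test at α = 0.01: z_α = 2.326.
Power = P(Z > 2.326 − δ) = Φ(1.105) = 0.8653.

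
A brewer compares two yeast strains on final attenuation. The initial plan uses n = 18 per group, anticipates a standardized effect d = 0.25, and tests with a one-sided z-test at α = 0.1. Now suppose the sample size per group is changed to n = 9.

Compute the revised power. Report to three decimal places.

With n = 9 per group: δ = d·√(n/2) = 0.25 × √(9/2) = 0.5303. Critical value z_{0.1} = 1.282.
Revised power = Φ(δ − 1.282) = Φ(-0.751) = 0.2263.

Power ≈ 0.226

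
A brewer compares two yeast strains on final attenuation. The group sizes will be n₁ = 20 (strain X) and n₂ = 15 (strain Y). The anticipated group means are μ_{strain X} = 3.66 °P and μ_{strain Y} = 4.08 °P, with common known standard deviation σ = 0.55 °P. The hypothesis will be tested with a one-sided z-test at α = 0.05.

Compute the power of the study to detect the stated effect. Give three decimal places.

Power ≈ 0.723

Standardized effect: d = |μ_{strain X} − μ_{strain Y}| / σ = |3.66 − 4.08| / 0.55 = 0.7636
Noncentrality parameter: δ = d / √(1/n₁ + 1/n₂) = 0.7636 / √(1/20 + 1/15) = 2.2357
One-sided α = 0.05 → critical value z_{0.05} = 1.645.
Power = P(Z > 1.645 − δ) = Φ(0.591) = 0.7227.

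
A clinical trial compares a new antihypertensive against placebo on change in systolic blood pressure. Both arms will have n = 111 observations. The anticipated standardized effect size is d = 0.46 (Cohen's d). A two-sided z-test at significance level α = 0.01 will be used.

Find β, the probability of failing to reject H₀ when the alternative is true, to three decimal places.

β ≈ 0.197

Noncentrality parameter: δ = d·√(n/2) = 0.46 × √(111/2) = 3.4269
Critical value for a two-sided test at α = 0.01: z_{α/2} = 2.576.
Power = Φ(δ − 2.576) + Φ(−δ − 2.576) = Φ(0.851) + Φ(-6.003) = 0.8026 + 0.0000 = 0.8026.
Type II error: β = 1 − power = 1 − 0.8026 = 0.1974.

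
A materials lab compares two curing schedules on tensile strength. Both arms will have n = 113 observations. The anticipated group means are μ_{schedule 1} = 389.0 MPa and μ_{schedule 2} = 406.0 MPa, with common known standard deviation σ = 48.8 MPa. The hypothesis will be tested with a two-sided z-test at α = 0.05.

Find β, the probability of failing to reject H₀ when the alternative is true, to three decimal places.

β ≈ 0.255

Standardized effect: d = |μ_{schedule 1} − μ_{schedule 2}| / σ = |389.0 − 406.0| / 48.8 = 0.3484
Noncentrality parameter: δ = d·√(n/2) = 0.3484 × √(113/2) = 2.6185
Critical value for a two-sided test at α = 0.05: z_{α/2} = 1.960.
Power = Φ(δ − 1.960) + Φ(−δ − 1.960) = Φ(0.659) + Φ(-4.578) = 0.7449 + 0.0000 = 0.7449.
Type II error: β = 1 − power = 1 − 0.7449 = 0.2551.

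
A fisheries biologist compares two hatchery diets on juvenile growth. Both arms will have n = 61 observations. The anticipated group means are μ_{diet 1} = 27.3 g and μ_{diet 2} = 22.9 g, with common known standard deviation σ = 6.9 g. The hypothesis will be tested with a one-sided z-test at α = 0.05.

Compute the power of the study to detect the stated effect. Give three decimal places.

Power ≈ 0.970

Standardized effect: d = |μ_{diet 1} − μ_{diet 2}| / σ = |27.3 − 22.9| / 6.9 = 0.6377
Noncentrality parameter: δ = d·√(n/2) = 0.6377 × √(61/2) = 3.5217
One-sided α = 0.05 → critical value z_{0.05} = 1.645.
Power = Φ(δ − 1.645) = Φ(1.877) = 0.9697.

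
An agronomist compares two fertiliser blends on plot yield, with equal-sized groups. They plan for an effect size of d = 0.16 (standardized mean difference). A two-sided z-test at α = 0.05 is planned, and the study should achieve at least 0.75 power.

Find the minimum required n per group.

n = 543 per group

For power 0.75 need Φ(δ − z_{0.025}) = 0.75, so δ = z_{0.025} + z_{0.25} = 1.960 + 0.674 = 2.634.
(Ignoring the negligible lower-tail rejection probability gives the usual closed-form inversion.)
δ = d·√(n/2) ⇒ n = 2(δ/d)² = 2 × (2.634 / 0.16)² = 542.21.
Round up to the next whole unit.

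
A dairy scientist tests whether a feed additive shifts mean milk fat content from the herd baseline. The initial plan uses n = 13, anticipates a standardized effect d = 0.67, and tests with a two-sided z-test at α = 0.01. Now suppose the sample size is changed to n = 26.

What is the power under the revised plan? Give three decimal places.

Power ≈ 0.800

With n = 26: δ = d·√n = 0.67 × √26 = 3.4163. Critical value z_{0.005} = 2.576.
Revised power = Φ(δ − 2.576) + Φ(−δ − 2.576) = Φ(0.841) + Φ(-5.992) = 0.7997 + 0.0000 = 0.7997.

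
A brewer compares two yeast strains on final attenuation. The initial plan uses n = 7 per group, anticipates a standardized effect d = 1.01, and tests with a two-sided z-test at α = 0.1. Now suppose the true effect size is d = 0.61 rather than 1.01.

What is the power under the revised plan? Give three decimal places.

With d = 0.61: δ = d·√(n/2) = 0.61 × √(7/2) = 1.1412. Critical value z_{0.05} = 1.645.
Revised power = Φ(δ − 1.645) + Φ(−δ − 1.645) = Φ(-0.504) + Φ(-2.786) = 0.3073 + 0.0027 = 0.3099.

Power ≈ 0.310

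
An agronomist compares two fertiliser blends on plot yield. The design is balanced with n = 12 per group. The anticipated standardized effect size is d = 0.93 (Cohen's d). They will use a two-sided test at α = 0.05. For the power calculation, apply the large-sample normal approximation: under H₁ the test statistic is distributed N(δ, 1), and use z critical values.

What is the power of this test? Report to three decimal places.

Power ≈ 0.625

Noncentrality parameter: δ = d·√(n/2) = 0.93 × √(12/2) = 2.2780
Critical value for a two-sided test at α = 0.05: z_{α/2} = 1.960.
Power = Φ(δ − 1.960) + Φ(−δ − 1.960) = Φ(0.318) + Φ(-4.238) = 0.6248 + 0.0000 = 0.6248.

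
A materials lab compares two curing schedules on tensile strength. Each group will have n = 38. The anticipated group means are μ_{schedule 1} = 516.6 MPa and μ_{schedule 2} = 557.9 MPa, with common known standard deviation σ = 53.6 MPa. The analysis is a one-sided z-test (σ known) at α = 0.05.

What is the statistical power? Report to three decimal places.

Power ≈ 0.957

Standardized effect: d = |μ_{schedule 1} − μ_{schedule 2}| / σ = |516.6 − 557.9| / 53.6 = 0.7705
Noncentrality parameter: δ = d·√(n/2) = 0.7705 × √(38/2) = 3.3586
Critical value for a one-sided test at α = 0.05: z_α = 1.645.
Power = P(Z > 1.645 − δ) = Φ(1.714) = 0.9567.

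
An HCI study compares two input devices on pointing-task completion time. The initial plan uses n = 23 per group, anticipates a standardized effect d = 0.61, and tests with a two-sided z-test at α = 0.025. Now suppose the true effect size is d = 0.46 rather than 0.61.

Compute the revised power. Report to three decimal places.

Power ≈ 0.248

With d = 0.46: δ = d·√(n/2) = 0.46 × √(23/2) = 1.5599. Critical value z_{0.0125} = 2.241.
Revised power = Φ(δ − 2.241) + Φ(−δ − 2.241) = Φ(-0.681) + Φ(-3.801) = 0.2478 + 0.0001 = 0.2479.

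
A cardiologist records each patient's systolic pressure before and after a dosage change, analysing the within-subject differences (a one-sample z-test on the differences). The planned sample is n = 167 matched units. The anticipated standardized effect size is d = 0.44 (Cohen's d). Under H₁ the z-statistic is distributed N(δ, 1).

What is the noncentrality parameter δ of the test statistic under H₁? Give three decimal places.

δ ≈ 5.686

δ = d·√n = 0.44 × √167 = 5.6861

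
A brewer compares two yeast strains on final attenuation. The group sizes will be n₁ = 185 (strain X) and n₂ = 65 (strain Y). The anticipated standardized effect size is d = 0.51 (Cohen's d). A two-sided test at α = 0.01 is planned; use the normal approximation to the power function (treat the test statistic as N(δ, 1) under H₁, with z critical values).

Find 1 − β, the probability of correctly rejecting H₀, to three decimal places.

Noncentrality parameter: δ = d / √(1/n₁ + 1/n₂) = 0.51 / √(1/185 + 1/65) = 3.5371
Two-sided α = 0.01 → critical value z_{0.005} = 2.576.
Power = Φ(δ − 2.576) + Φ(−δ − 2.576) = Φ(0.961) + Φ(-6.113) = 0.8318 + 0.0000 = 0.8318.

Power ≈ 0.832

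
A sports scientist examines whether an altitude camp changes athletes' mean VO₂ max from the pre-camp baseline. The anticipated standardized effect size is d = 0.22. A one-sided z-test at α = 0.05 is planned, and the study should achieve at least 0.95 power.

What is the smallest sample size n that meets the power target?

n = 224

For power 0.95 need Φ(δ − z_{0.05}) = 0.95, so δ = z_{0.05} + z_{0.05} = 1.645 + 1.645 = 3.290.
δ = d·√n ⇒ n = (δ/d)² = (3.290 / 0.22)² = 223.60.
Round up to the next whole unit.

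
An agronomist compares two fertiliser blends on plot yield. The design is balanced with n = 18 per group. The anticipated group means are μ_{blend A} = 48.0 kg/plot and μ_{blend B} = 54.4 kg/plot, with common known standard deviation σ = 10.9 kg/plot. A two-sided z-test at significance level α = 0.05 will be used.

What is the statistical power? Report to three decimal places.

Power ≈ 0.421

Standardized effect: d = |μ_{blend A} − μ_{blend B}| / σ = |48.0 − 54.4| / 10.9 = 0.5872
Noncentrality parameter: δ = d·√(n/2) = 0.5872 × √(18/2) = 1.7615
Two-sided α = 0.05 → critical value z_{0.025} = 1.960.
Power = Φ(δ − 1.960) + Φ(−δ − 1.960) = Φ(-0.198) + Φ(-3.721) = 0.4213 + 0.0001 = 0.4214.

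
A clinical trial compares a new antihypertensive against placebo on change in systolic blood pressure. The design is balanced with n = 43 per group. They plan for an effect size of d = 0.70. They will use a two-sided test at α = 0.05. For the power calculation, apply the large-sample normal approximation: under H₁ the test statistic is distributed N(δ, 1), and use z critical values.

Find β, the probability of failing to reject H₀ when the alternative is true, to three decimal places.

Noncentrality parameter: δ = d·√(n/2) = 0.70 × √(43/2) = 3.2458
Two-sided α = 0.05 → critical value z_{0.025} = 1.960.
Power = Φ(δ − 1.960) + Φ(−δ − 1.960) = Φ(1.286) + Φ(-5.206) = 0.9007 + 0.0000 = 0.9007.
Type II error: β = 1 − power = 1 − 0.9007 = 0.0993.

β ≈ 0.099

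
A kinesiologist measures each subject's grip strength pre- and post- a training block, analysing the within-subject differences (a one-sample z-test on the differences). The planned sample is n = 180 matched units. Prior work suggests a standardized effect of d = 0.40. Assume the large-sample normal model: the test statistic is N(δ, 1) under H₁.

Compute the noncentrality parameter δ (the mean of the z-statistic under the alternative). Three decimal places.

δ ≈ 5.367

The noncentrality parameter scales effect size by the design's sample-size factor: δ = d·√n = 0.40 × √180 = 5.3666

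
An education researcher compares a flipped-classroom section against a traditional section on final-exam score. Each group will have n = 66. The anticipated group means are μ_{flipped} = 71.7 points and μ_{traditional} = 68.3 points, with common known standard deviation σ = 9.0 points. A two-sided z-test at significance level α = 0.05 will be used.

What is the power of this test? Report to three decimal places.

Power ≈ 0.583

Standardized effect: d = |μ_{flipped} − μ_{traditional}| / σ = |71.7 − 68.3| / 9.0 = 0.3778
Noncentrality parameter: λ = d·√(n/2) = 0.3778 × √(66/2) = 2.1702
Two-sided α = 0.05 → critical value z_{0.025} = 1.960.
Power = Φ(λ − 1.960) + Φ(−λ − 1.960) = Φ(0.210) + Φ(-4.130) = 0.5832 + 0.0000 = 0.5833.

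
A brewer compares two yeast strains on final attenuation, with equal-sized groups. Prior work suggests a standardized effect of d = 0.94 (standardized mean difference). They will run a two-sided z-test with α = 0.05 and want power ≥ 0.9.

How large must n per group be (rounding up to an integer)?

n = 24 per group

Set Φ(δ − 1.960) = 0.9; then δ − 1.960 = Φ⁻¹(0.9) = 1.282, giving δ = 3.242.
(Ignoring the negligible lower-tail rejection probability gives the usual closed-form inversion.)
δ = d·√(n/2) ⇒ n = 2(δ/d)² = 2 × (3.242 / 0.94)² = 23.78.
Round up to the next whole unit.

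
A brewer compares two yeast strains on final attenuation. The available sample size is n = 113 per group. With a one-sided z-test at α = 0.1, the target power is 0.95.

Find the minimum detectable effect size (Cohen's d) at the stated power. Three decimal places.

d ≈ 0.389

Required noncentrality: δ = z_{0.1} + z_{0.05} = 1.282 + 1.645 = 2.926.
δ = d·√(n/2) ⇒ d = δ/√(n/2) = 2.926/√(113/2) = 0.3893.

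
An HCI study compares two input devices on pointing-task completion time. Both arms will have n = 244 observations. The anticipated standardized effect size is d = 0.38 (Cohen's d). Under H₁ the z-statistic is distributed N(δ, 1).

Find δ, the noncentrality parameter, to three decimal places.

The noncentrality parameter scales effect size by the design's sample-size factor: δ = d·√(n/2) = 0.38 × √(244/2) = 4.1972

δ ≈ 4.197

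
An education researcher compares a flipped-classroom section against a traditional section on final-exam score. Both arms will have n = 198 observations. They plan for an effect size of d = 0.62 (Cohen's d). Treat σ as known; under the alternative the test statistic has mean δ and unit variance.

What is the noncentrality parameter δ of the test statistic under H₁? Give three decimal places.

δ = d·√(n/2) = 0.62 × √(198/2) = 6.1689

δ ≈ 6.169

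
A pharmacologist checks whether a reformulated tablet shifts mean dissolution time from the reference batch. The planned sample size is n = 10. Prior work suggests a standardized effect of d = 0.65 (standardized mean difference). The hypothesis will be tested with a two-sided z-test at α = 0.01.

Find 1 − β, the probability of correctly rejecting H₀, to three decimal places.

Noncentrality parameter: λ = d·√n = 0.65 × √10 = 2.0555
Two-sided α = 0.01 → critical value z_{0.005} = 2.576.
Power = Φ(λ − 2.576) + Φ(−λ − 2.576) = Φ(-0.520) + Φ(-4.631) = 0.3014 + 0.0000 = 0.3014.

Power ≈ 0.301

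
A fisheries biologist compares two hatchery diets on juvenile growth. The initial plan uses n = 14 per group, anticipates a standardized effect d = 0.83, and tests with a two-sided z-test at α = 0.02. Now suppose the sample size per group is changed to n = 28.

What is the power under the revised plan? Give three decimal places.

With n = 28 per group: δ = d·√(n/2) = 0.83 × √(28/2) = 3.1056. Critical value z_{0.01} = 2.326.
Revised power = Φ(δ − 2.326) + Φ(−δ − 2.326) = Φ(0.779) + Φ(-5.432) = 0.7821 + 0.0000 = 0.7821.

Power ≈ 0.782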